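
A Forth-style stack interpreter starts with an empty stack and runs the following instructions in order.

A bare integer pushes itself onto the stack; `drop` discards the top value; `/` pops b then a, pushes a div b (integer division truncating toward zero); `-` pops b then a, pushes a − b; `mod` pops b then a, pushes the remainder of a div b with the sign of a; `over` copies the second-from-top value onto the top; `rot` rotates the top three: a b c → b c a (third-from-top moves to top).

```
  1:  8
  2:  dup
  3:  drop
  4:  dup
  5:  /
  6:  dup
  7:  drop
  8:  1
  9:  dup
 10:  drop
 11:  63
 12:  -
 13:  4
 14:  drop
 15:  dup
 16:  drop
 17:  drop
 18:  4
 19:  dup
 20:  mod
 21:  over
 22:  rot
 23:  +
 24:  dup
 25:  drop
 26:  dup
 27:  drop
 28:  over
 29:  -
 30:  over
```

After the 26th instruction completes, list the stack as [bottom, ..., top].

8     8
dup   8 8
drop  8
dup   8 8
/     1
dup   1 1
drop  1
1     1 1
dup   1 1 1
drop  1 1
63    1 1 63
-     1 -62
4     1 -62 4
drop  1 -62
dup   1 -62 -62
drop  1 -62
drop  1
4     1 4
dup   1 4 4
mod   1 0
over  1 0 1
rot   0 1 1
+     0 2
dup   0 2 2
drop  0 2
dup   0 2 2

[0, 2, 2]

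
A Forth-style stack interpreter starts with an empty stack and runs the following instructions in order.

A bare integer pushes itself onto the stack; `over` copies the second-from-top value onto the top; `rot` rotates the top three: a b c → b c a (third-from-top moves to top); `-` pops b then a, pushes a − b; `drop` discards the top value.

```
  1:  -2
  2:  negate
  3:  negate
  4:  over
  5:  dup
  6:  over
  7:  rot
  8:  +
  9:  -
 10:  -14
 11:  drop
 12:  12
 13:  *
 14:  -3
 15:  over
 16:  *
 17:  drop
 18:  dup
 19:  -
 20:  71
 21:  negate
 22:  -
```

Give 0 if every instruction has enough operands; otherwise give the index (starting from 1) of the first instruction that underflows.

4

-2     -> -2
negate -> 2
negate -> -2
over  — needs 2 operands, stack has 1 → underflow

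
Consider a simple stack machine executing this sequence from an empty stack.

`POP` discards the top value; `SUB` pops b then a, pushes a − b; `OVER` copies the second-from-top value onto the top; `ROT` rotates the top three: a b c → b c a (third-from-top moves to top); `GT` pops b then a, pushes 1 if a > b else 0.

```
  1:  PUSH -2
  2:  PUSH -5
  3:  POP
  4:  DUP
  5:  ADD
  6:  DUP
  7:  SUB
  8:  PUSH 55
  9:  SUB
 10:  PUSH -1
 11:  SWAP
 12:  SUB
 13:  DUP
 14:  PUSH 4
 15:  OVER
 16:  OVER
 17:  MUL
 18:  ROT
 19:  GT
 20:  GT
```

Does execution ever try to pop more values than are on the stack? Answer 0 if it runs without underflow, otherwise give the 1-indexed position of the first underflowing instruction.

0

PUSH -2 : [-2]
PUSH -5 : [-2, -5]
POP     : [-2]
DUP     : [-2, -2]
ADD     : [-4]
DUP     : [-4, -4]
SUB     : [0]
PUSH 55 : [0, 55]
SUB     : [-55]
PUSH -1 : [-55, -1]
SWAP    : [-1, -55]
SUB     : [54]
DUP     : [54, 54]
PUSH 4  : [54, 54, 4]
OVER    : [54, 54, 4, 54]
OVER    : [54, 54, 4, 54, 4]
MUL     : [54, 54, 4, 216]
ROT     : [54, 4, 216, 54]
GT      : [54, 4, 1]
GT      : [54, 1]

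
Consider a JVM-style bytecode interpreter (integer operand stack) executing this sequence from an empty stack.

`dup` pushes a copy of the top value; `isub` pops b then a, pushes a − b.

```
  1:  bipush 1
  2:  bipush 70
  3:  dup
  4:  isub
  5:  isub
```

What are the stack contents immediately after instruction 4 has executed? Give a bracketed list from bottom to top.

[1, 0]

bipush 1  → [1]
bipush 70 → [1, 70]
dup       → [1, 70, 70]
isub      → [1, 0]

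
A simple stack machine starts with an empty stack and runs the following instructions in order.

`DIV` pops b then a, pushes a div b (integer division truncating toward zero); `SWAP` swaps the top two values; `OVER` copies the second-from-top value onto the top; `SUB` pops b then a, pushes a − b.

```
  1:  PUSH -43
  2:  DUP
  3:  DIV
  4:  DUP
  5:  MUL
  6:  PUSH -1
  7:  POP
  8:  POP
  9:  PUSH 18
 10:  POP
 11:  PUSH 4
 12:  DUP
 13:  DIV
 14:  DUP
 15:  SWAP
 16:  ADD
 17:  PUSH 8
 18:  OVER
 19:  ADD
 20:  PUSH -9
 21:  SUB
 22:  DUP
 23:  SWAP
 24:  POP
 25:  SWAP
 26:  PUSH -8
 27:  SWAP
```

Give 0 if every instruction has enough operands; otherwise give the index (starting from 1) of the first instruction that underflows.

0

PUSH -43 → [-43]
DUP      → [-43, -43]
DIV      → [1]
DUP      → [1, 1]
MUL      → [1]
PUSH -1  → [1, -1]
POP      → [1]
POP      → []
PUSH 18  → [18]
POP      → []
PUSH 4   → [4]
DUP      → [4, 4]
DIV      → [1]
DUP      → [1, 1]
SWAP     → [1, 1]
ADD      → [2]
PUSH 8   → [2, 8]
OVER     → [2, 8, 2]
ADD      → [2, 10]
PUSH -9  → [2, 10, -9]
SUB      → [2, 19]
DUP      → [2, 19, 19]
SWAP     → [2, 19, 19]
POP      → [2, 19]
SWAP     → [19, 2]
PUSH -8  → [19, 2, -8]
SWAP     → [19, -8, 2]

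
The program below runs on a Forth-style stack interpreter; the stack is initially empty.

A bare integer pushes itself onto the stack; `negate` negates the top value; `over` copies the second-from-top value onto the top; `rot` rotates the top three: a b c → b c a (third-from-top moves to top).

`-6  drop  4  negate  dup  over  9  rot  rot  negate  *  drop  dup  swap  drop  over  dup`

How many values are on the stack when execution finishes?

4

-6     -> -6
drop   -> (empty)
4      -> 4
negate -> -4
dup    -> -4 -4
over   -> -4 -4 -4
9      -> -4 -4 -4 9
rot    -> -4 -4 9 -4
rot    -> -4 9 -4 -4
negate -> -4 9 -4 4
*      -> -4 9 -16
drop   -> -4 9
dup    -> -4 9 9
swap   -> -4 9 9
drop   -> -4 9
over   -> -4 9 -4
dup    -> -4 9 -4 -4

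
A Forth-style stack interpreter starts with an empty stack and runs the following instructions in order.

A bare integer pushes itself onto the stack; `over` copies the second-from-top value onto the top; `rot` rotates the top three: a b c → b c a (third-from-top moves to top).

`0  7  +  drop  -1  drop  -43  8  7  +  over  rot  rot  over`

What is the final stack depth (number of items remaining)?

0    : 0
7    : 0 7
+    : 7
drop : (empty)
-1   : -1
drop : (empty)
-43  : -43
8    : -43 8
7    : -43 8 7
+    : -43 15
over : -43 15 -43
rot  : 15 -43 -43
rot  : -43 -43 15
over : -43 -43 15 -43

4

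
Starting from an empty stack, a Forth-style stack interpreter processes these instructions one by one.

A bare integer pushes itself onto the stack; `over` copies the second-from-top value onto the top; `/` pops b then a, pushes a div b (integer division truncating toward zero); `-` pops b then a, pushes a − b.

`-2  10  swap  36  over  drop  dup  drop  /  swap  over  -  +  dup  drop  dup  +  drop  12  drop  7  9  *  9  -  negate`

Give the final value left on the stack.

-54

-2     → -2
10     → -2 10
swap   → 10 -2
36     → 10 -2 36
over   → 10 -2 36 -2
drop   → 10 -2 36
dup    → 10 -2 36 36
drop   → 10 -2 36
/      → 10 0
swap   → 0 10
over   → 0 10 0
-      → 0 10
+      → 10
dup    → 10 10
drop   → 10
dup    → 10 10
+      → 20
drop   → (empty)
12     → 12
drop   → (empty)
7      → 7
9      → 7 9
*      → 63
9      → 63 9
-      → 54
negate → -54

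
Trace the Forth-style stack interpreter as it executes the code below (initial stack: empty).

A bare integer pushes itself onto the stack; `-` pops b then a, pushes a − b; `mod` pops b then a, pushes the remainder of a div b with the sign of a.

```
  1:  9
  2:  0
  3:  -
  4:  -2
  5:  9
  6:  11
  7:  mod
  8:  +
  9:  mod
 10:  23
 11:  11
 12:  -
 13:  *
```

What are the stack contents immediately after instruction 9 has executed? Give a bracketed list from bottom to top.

[2]

9   -> [9]
0   -> [9, 0]
-   -> [9]
-2  -> [9, -2]
9   -> [9, -2, 9]
11  -> [9, -2, 9, 11]
mod -> [9, -2, 9]
+   -> [9, 7]
mod -> [2]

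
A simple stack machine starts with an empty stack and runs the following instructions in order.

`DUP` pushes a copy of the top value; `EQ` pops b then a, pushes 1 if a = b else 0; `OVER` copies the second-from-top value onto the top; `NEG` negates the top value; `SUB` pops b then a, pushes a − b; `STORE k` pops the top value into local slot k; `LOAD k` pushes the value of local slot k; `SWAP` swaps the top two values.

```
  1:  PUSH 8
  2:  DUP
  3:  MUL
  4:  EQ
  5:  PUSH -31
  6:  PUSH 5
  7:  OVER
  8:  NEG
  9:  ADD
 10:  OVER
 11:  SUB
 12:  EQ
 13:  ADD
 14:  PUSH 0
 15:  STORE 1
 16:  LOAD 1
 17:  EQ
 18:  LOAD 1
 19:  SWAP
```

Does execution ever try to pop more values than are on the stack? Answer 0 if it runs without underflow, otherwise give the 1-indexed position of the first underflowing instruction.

4

PUSH 8 -> [8]
DUP    -> [8, 8]
MUL    -> [64]
EQ  — needs 2 operands, stack has 1 → underflow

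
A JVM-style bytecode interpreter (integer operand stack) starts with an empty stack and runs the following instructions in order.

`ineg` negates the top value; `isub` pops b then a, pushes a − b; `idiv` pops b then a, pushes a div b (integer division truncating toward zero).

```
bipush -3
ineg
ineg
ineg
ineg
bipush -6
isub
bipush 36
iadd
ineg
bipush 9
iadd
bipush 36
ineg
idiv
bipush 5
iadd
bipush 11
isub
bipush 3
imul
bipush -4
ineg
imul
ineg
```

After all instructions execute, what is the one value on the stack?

bipush -3 -> -3
ineg      -> 3
ineg      -> -3
ineg      -> 3
ineg      -> -3
bipush -6 -> -3 -6
isub      -> 3
bipush 36 -> 3 36
iadd      -> 39
ineg      -> -39
bipush 9  -> -39 9
iadd      -> -30
bipush 36 -> -30 36
ineg      -> -30 -36
idiv      -> 0
bipush 5  -> 0 5
iadd      -> 5
bipush 11 -> 5 11
isub      -> -6
bipush 3  -> -6 3
imul      -> -18
bipush -4 -> -18 -4
ineg      -> -18 4
imul      -> -72
ineg      -> 72

72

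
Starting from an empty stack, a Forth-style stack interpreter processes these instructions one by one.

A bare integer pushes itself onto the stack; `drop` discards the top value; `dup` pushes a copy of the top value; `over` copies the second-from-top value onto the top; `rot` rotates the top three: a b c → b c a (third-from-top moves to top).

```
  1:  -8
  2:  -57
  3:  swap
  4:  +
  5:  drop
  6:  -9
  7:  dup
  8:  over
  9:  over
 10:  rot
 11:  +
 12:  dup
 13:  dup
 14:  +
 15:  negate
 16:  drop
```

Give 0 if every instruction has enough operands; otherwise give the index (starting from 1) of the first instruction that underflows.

-8     : [-8]
-57    : [-8, -57]
swap   : [-57, -8]
+      : [-65]
drop   : []
-9     : [-9]
dup    : [-9, -9]
over   : [-9, -9, -9]
over   : [-9, -9, -9, -9]
rot    : [-9, -9, -9, -9]
+      : [-9, -9, -18]
dup    : [-9, -9, -18, -18]
dup    : [-9, -9, -18, -18, -18]
+      : [-9, -9, -18, -36]
negate : [-9, -9, -18, 36]
drop   : [-9, -9, -18]

0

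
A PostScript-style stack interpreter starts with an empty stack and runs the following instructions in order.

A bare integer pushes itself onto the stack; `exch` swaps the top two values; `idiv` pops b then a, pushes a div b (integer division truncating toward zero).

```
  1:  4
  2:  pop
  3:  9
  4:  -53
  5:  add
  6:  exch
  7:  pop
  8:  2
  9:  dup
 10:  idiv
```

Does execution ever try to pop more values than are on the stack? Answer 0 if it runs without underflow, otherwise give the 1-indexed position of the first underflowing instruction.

6

4   -> [4]
pop -> []
9   -> [9]
-53 -> [9, -53]
add -> [-44]
exch  — needs 2 operands, stack has 1 → underflow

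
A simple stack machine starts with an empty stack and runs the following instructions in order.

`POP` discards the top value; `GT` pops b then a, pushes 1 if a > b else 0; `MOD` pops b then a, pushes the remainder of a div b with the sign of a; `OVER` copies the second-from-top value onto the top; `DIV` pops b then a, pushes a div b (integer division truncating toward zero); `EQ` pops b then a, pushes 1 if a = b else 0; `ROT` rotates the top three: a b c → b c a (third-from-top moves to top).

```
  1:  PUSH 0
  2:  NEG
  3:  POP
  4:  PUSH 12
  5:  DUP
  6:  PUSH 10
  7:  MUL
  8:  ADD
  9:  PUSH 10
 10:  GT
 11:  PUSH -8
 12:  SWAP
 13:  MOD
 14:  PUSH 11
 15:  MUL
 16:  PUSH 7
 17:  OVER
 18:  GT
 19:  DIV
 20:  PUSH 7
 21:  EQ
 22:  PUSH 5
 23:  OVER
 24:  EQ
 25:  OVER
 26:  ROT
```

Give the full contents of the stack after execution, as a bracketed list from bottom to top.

[0, 0, 0]

PUSH 0  -> 0
NEG     -> 0
POP     -> (empty)
PUSH 12 -> 12
DUP     -> 12 12
PUSH 10 -> 12 12 10
MUL     -> 12 120
ADD     -> 132
PUSH 10 -> 132 10
GT      -> 1
PUSH -8 -> 1 -8
SWAP    -> -8 1
MOD     -> 0
PUSH 11 -> 0 11
MUL     -> 0
PUSH 7  -> 0 7
OVER    -> 0 7 0
GT      -> 0 1
DIV     -> 0
PUSH 7  -> 0 7
EQ      -> 0
PUSH 5  -> 0 5
OVER    -> 0 5 0
EQ      -> 0 0
OVER    -> 0 0 0
ROT     -> 0 0 0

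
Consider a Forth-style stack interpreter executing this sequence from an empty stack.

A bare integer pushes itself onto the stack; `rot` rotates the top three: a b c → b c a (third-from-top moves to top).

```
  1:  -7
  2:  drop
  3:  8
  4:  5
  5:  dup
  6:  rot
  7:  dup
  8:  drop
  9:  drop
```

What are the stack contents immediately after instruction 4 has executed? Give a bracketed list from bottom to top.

-7   → [-7]
drop → []
8    → [8]
5    → [8, 5]

[8, 5]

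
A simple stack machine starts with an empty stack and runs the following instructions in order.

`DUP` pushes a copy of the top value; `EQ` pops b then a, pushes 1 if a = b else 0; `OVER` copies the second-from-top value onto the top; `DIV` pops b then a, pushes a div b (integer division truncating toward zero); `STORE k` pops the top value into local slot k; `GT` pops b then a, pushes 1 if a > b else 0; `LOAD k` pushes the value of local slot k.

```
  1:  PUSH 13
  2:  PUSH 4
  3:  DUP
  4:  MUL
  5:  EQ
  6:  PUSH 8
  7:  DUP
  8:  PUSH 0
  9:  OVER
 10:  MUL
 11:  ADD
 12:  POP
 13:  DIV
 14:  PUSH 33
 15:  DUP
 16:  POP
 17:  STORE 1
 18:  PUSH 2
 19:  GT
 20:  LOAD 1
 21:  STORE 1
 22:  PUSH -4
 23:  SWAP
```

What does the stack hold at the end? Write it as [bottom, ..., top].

PUSH 13 : [13]
PUSH 4  : [13, 4]
DUP     : [13, 4, 4]
MUL     : [13, 16]
EQ      : [0]
PUSH 8  : [0, 8]
DUP     : [0, 8, 8]
PUSH 0  : [0, 8, 8, 0]
OVER    : [0, 8, 8, 0, 8]
MUL     : [0, 8, 8, 0]
ADD     : [0, 8, 8]
POP     : [0, 8]
DIV     : [0]
PUSH 33 : [0, 33]
DUP     : [0, 33, 33]
POP     : [0, 33]
STORE 1 : [0]
PUSH 2  : [0, 2]
GT      : [0]
LOAD 1  : [0, 33]
STORE 1 : [0]
PUSH -4 : [0, -4]
SWAP    : [-4, 0]

[-4, 0]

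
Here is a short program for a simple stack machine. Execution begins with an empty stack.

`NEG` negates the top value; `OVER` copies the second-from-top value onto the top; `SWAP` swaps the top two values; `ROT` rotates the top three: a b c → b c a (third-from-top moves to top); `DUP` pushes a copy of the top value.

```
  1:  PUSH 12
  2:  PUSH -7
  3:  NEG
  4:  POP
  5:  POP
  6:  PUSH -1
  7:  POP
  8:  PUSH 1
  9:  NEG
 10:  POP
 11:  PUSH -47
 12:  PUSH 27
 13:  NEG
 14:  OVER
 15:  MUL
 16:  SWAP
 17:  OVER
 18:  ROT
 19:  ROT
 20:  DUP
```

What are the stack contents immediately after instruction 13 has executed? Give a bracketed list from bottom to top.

PUSH 12  : [12]
PUSH -7  : [12, -7]
NEG      : [12, 7]
POP      : [12]
POP      : []
PUSH -1  : [-1]
POP      : []
PUSH 1   : [1]
NEG      : [-1]
POP      : []
PUSH -47 : [-47]
PUSH 27  : [-47, 27]
NEG      : [-47, -27]

[-47, -27]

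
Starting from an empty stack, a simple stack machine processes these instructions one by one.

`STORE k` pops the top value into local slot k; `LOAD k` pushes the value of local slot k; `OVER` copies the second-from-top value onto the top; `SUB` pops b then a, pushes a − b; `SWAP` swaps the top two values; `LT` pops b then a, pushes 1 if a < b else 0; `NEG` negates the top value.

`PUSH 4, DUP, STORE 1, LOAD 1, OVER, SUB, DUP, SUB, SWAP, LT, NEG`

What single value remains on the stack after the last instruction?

-1

PUSH 4  -> [4]
DUP     -> [4, 4]
STORE 1 -> [4]
LOAD 1  -> [4, 4]
OVER    -> [4, 4, 4]
SUB     -> [4, 0]
DUP     -> [4, 0, 0]
SUB     -> [4, 0]
SWAP    -> [0, 4]
LT      -> [1]
NEG     -> [-1]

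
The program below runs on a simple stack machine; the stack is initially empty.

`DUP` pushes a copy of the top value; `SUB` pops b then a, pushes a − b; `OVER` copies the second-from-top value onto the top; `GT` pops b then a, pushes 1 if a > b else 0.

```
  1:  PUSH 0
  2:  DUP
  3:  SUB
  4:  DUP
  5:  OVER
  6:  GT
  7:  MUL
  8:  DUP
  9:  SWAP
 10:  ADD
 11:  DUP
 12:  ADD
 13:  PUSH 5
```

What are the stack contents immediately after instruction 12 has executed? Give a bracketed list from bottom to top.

PUSH 0 → [0]
DUP    → [0, 0]
SUB    → [0]
DUP    → [0, 0]
OVER   → [0, 0, 0]
GT     → [0, 0]
MUL    → [0]
DUP    → [0, 0]
SWAP   → [0, 0]
ADD    → [0]
DUP    → [0, 0]
ADD    → [0]

[0]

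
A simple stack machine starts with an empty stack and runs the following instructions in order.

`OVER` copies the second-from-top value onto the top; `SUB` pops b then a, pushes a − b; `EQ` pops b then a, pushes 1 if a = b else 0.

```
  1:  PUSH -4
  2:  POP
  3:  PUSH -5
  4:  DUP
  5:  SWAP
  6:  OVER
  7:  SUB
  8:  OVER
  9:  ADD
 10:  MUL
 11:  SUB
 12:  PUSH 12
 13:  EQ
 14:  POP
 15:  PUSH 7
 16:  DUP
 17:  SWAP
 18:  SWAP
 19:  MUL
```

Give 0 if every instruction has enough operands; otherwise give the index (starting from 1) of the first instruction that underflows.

PUSH -4  -4
POP      (empty)
PUSH -5  -5
DUP      -5 -5
SWAP     -5 -5
OVER     -5 -5 -5
SUB      -5 0
OVER     -5 0 -5
ADD      -5 -5
MUL      25
SUB  — needs 2 operands, stack has 1 → underflow

11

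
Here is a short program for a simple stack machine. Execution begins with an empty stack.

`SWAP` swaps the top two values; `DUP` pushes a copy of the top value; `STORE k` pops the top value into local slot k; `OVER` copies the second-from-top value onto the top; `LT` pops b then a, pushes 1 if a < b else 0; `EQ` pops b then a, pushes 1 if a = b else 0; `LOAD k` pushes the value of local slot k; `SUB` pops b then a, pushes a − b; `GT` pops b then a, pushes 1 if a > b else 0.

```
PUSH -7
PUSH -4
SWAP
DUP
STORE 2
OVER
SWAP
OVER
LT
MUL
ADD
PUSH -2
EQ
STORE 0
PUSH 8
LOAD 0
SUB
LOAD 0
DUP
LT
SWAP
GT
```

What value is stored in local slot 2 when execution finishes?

PUSH -7 -> -7
PUSH -4 -> -7 -4
SWAP    -> -4 -7
DUP     -> -4 -7 -7
STORE 2 -> -4 -7
OVER    -> -4 -7 -4
SWAP    -> -4 -4 -7
OVER    -> -4 -4 -7 -4
LT      -> -4 -4 1
MUL     -> -4 -4
ADD     -> -8
PUSH -2 -> -8 -2
EQ      -> 0
STORE 0 -> (empty)
PUSH 8  -> 8
LOAD 0  -> 8 0
SUB     -> 8
LOAD 0  -> 8 0
DUP     -> 8 0 0
LT      -> 8 0
SWAP    -> 0 8
GT      -> 0

-7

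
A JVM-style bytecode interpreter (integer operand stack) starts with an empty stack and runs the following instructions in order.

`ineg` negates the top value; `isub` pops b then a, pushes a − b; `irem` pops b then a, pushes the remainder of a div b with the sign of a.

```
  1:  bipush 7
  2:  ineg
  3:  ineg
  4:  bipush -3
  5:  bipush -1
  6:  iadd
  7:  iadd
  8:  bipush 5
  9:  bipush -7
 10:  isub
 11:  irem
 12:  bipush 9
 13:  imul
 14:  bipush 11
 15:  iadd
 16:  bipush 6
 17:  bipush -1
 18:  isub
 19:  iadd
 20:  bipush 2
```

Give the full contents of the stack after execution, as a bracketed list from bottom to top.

bipush 7  → 7
ineg      → -7
ineg      → 7
bipush -3 → 7 -3
bipush -1 → 7 -3 -1
iadd      → 7 -4
iadd      → 3
bipush 5  → 3 5
bipush -7 → 3 5 -7
isub      → 3 12
irem      → 3
bipush 9  → 3 9
imul      → 27
bipush 11 → 27 11
iadd      → 38
bipush 6  → 38 6
bipush -1 → 38 6 -1
isub      → 38 7
iadd      → 45
bipush 2  → 45 2

[45, 2]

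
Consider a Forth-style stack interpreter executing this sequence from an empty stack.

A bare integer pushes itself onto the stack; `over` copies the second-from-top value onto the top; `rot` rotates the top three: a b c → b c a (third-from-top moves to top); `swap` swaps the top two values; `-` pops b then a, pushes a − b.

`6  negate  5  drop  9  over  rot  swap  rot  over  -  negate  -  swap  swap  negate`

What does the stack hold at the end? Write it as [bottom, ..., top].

[-6, -9]

6       6
negate  -6
5       -6 5
drop    -6
9       -6 9
over    -6 9 -6
rot     9 -6 -6
swap    9 -6 -6
rot     -6 -6 9
over    -6 -6 9 -6
-       -6 -6 15
negate  -6 -6 -15
-       -6 9
swap    9 -6
swap    -6 9
negate  -6 -9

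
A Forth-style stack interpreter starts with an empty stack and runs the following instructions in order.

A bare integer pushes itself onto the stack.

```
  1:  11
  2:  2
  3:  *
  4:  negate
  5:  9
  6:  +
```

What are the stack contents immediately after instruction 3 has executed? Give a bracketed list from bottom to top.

[22]

11 : [11]
2  : [11, 2]
*  : [22]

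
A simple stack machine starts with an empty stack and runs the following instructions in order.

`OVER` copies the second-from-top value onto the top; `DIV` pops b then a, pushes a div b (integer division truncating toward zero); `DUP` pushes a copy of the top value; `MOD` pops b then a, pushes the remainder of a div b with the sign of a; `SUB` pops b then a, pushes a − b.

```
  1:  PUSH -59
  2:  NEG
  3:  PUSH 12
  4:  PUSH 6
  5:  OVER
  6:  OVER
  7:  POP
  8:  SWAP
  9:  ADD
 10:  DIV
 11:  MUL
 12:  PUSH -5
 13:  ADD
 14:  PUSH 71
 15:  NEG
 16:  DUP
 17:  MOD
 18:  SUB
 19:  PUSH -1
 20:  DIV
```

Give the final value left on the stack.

5

PUSH -59 : -59
NEG      : 59
PUSH 12  : 59 12
PUSH 6   : 59 12 6
OVER     : 59 12 6 12
OVER     : 59 12 6 12 6
POP      : 59 12 6 12
SWAP     : 59 12 12 6
ADD      : 59 12 18
DIV      : 59 0
MUL      : 0
PUSH -5  : 0 -5
ADD      : -5
PUSH 71  : -5 71
NEG      : -5 -71
DUP      : -5 -71 -71
MOD      : -5 0
SUB      : -5
PUSH -1  : -5 -1
DIV      : 5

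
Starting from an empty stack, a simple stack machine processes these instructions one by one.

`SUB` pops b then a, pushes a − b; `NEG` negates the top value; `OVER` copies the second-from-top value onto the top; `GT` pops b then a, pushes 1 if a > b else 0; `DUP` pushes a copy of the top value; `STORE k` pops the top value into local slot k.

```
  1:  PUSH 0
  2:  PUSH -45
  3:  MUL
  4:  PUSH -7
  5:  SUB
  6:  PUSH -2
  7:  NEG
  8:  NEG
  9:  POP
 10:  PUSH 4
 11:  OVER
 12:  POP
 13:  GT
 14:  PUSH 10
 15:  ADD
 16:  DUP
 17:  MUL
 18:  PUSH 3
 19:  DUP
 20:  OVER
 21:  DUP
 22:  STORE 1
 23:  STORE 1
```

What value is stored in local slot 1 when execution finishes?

PUSH 0    0
PUSH -45  0 -45
MUL       0
PUSH -7   0 -7
SUB       7
PUSH -2   7 -2
NEG       7 2
NEG       7 -2
POP       7
PUSH 4    7 4
OVER      7 4 7
POP       7 4
GT        1
PUSH 10   1 10
ADD       11
DUP       11 11
MUL       121
PUSH 3    121 3
DUP       121 3 3
OVER      121 3 3 3
DUP       121 3 3 3 3
STORE 1   121 3 3 3
STORE 1   121 3 3

3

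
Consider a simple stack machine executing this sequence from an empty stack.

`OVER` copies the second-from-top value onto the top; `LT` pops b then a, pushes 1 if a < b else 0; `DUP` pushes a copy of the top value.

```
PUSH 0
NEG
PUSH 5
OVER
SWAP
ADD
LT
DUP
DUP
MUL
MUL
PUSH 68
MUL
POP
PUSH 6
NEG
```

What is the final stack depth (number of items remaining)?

1

PUSH 0  : 0
NEG     : 0
PUSH 5  : 0 5
OVER    : 0 5 0
SWAP    : 0 0 5
ADD     : 0 5
LT      : 1
DUP     : 1 1
DUP     : 1 1 1
MUL     : 1 1
MUL     : 1
PUSH 68 : 1 68
MUL     : 68
POP     : (empty)
PUSH 6  : 6
NEG     : -6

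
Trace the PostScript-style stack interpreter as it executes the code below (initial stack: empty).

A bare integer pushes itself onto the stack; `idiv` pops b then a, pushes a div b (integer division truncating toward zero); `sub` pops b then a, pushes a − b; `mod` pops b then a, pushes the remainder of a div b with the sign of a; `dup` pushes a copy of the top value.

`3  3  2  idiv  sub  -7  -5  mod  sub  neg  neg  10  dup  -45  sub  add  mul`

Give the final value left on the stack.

260

3    : [3]
3    : [3, 3]
2    : [3, 3, 2]
idiv : [3, 1]
sub  : [2]
-7   : [2, -7]
-5   : [2, -7, -5]
mod  : [2, -2]
sub  : [4]
neg  : [-4]
neg  : [4]
10   : [4, 10]
dup  : [4, 10, 10]
-45  : [4, 10, 10, -45]
sub  : [4, 10, 55]
add  : [4, 65]
mul  : [260]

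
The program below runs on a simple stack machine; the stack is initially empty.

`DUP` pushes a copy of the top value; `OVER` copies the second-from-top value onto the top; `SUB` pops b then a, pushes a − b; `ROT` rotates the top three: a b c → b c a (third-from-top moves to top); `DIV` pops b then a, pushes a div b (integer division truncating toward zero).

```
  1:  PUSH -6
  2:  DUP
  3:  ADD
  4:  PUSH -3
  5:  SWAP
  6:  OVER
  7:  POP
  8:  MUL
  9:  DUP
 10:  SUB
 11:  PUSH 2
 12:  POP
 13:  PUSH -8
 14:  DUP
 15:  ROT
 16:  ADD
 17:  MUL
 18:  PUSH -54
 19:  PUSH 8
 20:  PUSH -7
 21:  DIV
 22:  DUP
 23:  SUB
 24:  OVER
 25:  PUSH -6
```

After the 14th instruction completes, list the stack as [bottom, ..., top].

[0, -8, -8]

PUSH -6 : -6
DUP     : -6 -6
ADD     : -12
PUSH -3 : -12 -3
SWAP    : -3 -12
OVER    : -3 -12 -3
POP     : -3 -12
MUL     : 36
DUP     : 36 36
SUB     : 0
PUSH 2  : 0 2
POP     : 0
PUSH -8 : 0 -8
DUP     : 0 -8 -8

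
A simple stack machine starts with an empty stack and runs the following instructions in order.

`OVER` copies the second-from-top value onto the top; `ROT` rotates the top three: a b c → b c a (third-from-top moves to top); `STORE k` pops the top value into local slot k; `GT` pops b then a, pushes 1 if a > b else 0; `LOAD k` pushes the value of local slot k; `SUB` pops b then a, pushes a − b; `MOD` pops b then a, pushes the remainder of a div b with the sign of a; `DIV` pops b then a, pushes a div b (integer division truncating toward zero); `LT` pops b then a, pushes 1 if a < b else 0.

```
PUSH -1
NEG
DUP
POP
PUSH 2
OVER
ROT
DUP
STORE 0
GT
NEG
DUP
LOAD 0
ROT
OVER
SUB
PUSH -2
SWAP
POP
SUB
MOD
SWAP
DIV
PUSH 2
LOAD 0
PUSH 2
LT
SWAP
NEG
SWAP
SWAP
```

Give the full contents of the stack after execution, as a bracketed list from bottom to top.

[0, 1, -2]

PUSH -1  [-1]
NEG      [1]
DUP      [1, 1]
POP      [1]
PUSH 2   [1, 2]
OVER     [1, 2, 1]
ROT      [2, 1, 1]
DUP      [2, 1, 1, 1]
STORE 0  [2, 1, 1]
GT       [2, 0]
NEG      [2, 0]
DUP      [2, 0, 0]
LOAD 0   [2, 0, 0, 1]
ROT      [2, 0, 1, 0]
OVER     [2, 0, 1, 0, 1]
SUB      [2, 0, 1, -1]
PUSH -2  [2, 0, 1, -1, -2]
SWAP     [2, 0, 1, -2, -1]
POP      [2, 0, 1, -2]
SUB      [2, 0, 3]
MOD      [2, 0]
SWAP     [0, 2]
DIV      [0]
PUSH 2   [0, 2]
LOAD 0   [0, 2, 1]
PUSH 2   [0, 2, 1, 2]
LT       [0, 2, 1]
SWAP     [0, 1, 2]
NEG      [0, 1, -2]
SWAP     [0, -2, 1]
SWAP     [0, 1, -2]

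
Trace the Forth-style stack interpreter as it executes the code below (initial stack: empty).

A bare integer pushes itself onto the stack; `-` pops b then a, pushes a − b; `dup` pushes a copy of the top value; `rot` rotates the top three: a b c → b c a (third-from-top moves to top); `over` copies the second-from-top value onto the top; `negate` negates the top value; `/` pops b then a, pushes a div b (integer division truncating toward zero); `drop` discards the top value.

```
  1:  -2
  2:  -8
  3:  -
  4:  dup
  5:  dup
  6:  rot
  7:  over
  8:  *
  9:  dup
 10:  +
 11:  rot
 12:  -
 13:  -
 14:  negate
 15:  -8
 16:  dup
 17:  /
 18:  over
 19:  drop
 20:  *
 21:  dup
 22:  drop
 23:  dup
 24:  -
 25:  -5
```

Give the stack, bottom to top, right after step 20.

-2     -> [-2]
-8     -> [-2, -8]
-      -> [6]
dup    -> [6, 6]
dup    -> [6, 6, 6]
rot    -> [6, 6, 6]
over   -> [6, 6, 6, 6]
*      -> [6, 6, 36]
dup    -> [6, 6, 36, 36]
+      -> [6, 6, 72]
rot    -> [6, 72, 6]
-      -> [6, 66]
-      -> [-60]
negate -> [60]
-8     -> [60, -8]
dup    -> [60, -8, -8]
/      -> [60, 1]
over   -> [60, 1, 60]
drop   -> [60, 1]
*      -> [60]

[60]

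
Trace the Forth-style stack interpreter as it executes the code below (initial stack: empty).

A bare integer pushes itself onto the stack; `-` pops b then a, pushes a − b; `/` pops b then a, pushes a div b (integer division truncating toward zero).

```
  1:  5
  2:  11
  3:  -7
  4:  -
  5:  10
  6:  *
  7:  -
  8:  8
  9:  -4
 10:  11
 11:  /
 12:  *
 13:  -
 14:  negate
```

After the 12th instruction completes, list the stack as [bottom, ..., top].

5  -> 5
11 -> 5 11
-7 -> 5 11 -7
-  -> 5 18
10 -> 5 18 10
*  -> 5 180
-  -> -175
8  -> -175 8
-4 -> -175 8 -4
11 -> -175 8 -4 11
/  -> -175 8 0
*  -> -175 0

[-175, 0]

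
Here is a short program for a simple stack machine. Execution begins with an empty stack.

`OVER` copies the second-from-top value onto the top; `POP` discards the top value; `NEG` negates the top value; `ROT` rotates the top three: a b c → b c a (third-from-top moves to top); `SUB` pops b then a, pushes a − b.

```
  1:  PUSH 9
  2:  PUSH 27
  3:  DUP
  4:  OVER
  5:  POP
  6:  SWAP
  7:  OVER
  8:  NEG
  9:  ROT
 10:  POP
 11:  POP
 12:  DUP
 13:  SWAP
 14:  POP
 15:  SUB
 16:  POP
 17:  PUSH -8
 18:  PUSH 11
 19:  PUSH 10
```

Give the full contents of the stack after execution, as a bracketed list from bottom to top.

[-8, 11, 10]

PUSH 9  : 9
PUSH 27 : 9 27
DUP     : 9 27 27
OVER    : 9 27 27 27
POP     : 9 27 27
SWAP    : 9 27 27
OVER    : 9 27 27 27
NEG     : 9 27 27 -27
ROT     : 9 27 -27 27
POP     : 9 27 -27
POP     : 9 27
DUP     : 9 27 27
SWAP    : 9 27 27
POP     : 9 27
SUB     : -18
POP     : (empty)
PUSH -8 : -8
PUSH 11 : -8 11
PUSH 10 : -8 11 10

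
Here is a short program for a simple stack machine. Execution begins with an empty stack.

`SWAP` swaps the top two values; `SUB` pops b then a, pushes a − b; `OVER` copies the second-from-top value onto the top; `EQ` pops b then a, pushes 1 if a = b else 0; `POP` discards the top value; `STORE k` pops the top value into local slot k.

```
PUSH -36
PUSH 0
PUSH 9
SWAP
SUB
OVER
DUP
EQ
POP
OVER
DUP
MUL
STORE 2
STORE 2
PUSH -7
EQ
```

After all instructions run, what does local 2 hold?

PUSH -36 -> -36
PUSH 0   -> -36 0
PUSH 9   -> -36 0 9
SWAP     -> -36 9 0
SUB      -> -36 9
OVER     -> -36 9 -36
DUP      -> -36 9 -36 -36
EQ       -> -36 9 1
POP      -> -36 9
OVER     -> -36 9 -36
DUP      -> -36 9 -36 -36
MUL      -> -36 9 1296
STORE 2  -> -36 9
STORE 2  -> -36
PUSH -7  -> -36 -7
EQ       -> 0

9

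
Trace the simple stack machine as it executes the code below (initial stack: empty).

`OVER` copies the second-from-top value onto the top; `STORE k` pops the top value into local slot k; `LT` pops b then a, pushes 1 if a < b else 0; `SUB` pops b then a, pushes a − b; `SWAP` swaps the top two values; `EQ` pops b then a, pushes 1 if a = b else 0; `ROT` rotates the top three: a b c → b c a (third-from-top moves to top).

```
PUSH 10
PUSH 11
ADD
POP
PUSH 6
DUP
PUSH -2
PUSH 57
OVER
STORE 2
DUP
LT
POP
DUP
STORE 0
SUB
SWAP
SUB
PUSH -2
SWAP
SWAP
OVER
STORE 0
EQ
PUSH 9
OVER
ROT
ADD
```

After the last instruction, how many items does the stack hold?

2

PUSH 10 : 10
PUSH 11 : 10 11
ADD     : 21
POP     : (empty)
PUSH 6  : 6
DUP     : 6 6
PUSH -2 : 6 6 -2
PUSH 57 : 6 6 -2 57
OVER    : 6 6 -2 57 -2
STORE 2 : 6 6 -2 57
DUP     : 6 6 -2 57 57
LT      : 6 6 -2 0
POP     : 6 6 -2
DUP     : 6 6 -2 -2
STORE 0 : 6 6 -2
SUB     : 6 8
SWAP    : 8 6
SUB     : 2
PUSH -2 : 2 -2
SWAP    : -2 2
SWAP    : 2 -2
OVER    : 2 -2 2
STORE 0 : 2 -2
EQ      : 0
PUSH 9  : 0 9
OVER    : 0 9 0
ROT     : 9 0 0
ADD     : 9 0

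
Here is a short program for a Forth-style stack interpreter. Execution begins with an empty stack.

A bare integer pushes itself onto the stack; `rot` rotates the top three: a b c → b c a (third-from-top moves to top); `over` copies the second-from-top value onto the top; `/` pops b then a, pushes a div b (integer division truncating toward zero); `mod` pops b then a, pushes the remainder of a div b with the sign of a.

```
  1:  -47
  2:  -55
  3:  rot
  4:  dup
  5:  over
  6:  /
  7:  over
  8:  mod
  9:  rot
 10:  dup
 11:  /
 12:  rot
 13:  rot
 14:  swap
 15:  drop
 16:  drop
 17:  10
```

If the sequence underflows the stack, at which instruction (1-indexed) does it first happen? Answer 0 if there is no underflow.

-47 : [-47]
-55 : [-47, -55]
rot  — needs 3 operands, stack has 2 → underflow

3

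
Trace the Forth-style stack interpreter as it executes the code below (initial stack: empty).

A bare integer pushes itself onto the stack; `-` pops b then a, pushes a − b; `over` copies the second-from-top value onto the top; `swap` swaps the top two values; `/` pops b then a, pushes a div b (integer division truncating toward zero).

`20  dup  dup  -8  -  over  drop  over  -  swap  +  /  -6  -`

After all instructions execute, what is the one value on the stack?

6

20    20
dup   20 20
dup   20 20 20
-8    20 20 20 -8
-     20 20 28
over  20 20 28 20
drop  20 20 28
over  20 20 28 20
-     20 20 8
swap  20 8 20
+     20 28
/     0
-6    0 -6
-     6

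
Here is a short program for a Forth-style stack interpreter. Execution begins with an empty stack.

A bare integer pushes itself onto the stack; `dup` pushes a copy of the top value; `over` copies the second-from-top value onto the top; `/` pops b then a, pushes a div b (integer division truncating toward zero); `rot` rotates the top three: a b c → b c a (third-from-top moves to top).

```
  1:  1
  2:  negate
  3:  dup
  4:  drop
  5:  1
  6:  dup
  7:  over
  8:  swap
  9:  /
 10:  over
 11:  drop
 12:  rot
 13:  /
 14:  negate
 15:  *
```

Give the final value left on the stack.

1      : 1
negate : -1
dup    : -1 -1
drop   : -1
1      : -1 1
dup    : -1 1 1
over   : -1 1 1 1
swap   : -1 1 1 1
/      : -1 1 1
over   : -1 1 1 1
drop   : -1 1 1
rot    : 1 1 -1
/      : 1 -1
negate : 1 1
*      : 1

1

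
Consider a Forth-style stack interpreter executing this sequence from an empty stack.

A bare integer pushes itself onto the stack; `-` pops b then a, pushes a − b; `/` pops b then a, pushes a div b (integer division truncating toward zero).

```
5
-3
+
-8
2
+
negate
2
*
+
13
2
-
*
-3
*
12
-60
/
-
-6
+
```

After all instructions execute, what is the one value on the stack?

5      -> [5]
-3     -> [5, -3]
+      -> [2]
-8     -> [2, -8]
2      -> [2, -8, 2]
+      -> [2, -6]
negate -> [2, 6]
2      -> [2, 6, 2]
*      -> [2, 12]
+      -> [14]
13     -> [14, 13]
2      -> [14, 13, 2]
-      -> [14, 11]
*      -> [154]
-3     -> [154, -3]
*      -> [-462]
12     -> [-462, 12]
-60    -> [-462, 12, -60]
/      -> [-462, 0]
-      -> [-462]
-6     -> [-462, -6]
+      -> [-468]

-468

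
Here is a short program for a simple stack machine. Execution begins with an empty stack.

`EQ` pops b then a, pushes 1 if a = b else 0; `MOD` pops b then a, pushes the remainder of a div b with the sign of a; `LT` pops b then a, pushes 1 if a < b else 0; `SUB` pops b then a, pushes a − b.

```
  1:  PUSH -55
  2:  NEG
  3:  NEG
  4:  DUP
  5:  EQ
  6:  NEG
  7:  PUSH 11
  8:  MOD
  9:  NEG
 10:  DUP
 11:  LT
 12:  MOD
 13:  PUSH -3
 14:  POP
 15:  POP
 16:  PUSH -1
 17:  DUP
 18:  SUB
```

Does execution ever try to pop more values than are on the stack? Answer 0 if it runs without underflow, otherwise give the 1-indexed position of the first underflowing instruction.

PUSH -55 : [-55]
NEG      : [55]
NEG      : [-55]
DUP      : [-55, -55]
EQ       : [1]
NEG      : [-1]
PUSH 11  : [-1, 11]
MOD      : [-1]
NEG      : [1]
DUP      : [1, 1]
LT       : [0]
MOD  — needs 2 operands, stack has 1 → underflow

12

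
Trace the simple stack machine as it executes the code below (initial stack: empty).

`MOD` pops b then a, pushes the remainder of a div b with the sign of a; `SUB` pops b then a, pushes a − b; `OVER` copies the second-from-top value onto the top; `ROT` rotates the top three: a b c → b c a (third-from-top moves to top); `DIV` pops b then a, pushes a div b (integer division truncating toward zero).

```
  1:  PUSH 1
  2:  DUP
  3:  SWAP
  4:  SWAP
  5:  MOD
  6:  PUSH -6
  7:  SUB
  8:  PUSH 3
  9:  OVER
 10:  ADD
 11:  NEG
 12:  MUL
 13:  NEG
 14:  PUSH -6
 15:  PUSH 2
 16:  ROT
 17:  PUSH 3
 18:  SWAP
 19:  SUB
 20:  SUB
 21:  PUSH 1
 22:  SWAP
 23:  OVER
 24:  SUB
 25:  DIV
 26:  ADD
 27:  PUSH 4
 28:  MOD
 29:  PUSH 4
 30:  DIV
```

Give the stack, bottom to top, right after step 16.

PUSH 1   1
DUP      1 1
SWAP     1 1
SWAP     1 1
MOD      0
PUSH -6  0 -6
SUB      6
PUSH 3   6 3
OVER     6 3 6
ADD      6 9
NEG      6 -9
MUL      -54
NEG      54
PUSH -6  54 -6
PUSH 2   54 -6 2
ROT      -6 2 54

[-6, 2, 54]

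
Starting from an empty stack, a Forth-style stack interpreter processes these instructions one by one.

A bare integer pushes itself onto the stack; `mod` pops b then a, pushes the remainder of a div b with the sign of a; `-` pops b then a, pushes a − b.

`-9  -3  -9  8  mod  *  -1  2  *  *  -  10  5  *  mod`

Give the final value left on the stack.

-9  -> [-9]
-3  -> [-9, -3]
-9  -> [-9, -3, -9]
8   -> [-9, -3, -9, 8]
mod -> [-9, -3, -1]
*   -> [-9, 3]
-1  -> [-9, 3, -1]
2   -> [-9, 3, -1, 2]
*   -> [-9, 3, -2]
*   -> [-9, -6]
-   -> [-3]
10  -> [-3, 10]
5   -> [-3, 10, 5]
*   -> [-3, 50]
mod -> [-3]

-3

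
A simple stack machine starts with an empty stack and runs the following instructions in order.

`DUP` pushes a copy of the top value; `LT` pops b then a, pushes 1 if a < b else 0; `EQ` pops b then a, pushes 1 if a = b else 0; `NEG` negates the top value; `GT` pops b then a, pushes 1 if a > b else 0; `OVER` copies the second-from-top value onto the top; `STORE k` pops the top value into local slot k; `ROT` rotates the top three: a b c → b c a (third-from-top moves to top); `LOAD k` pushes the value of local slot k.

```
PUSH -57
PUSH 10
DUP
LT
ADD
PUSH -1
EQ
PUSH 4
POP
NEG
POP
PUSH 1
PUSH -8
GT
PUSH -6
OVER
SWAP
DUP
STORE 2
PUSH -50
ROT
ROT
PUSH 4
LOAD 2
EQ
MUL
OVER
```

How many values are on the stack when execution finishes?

5

PUSH -57 : -57
PUSH 10  : -57 10
DUP      : -57 10 10
LT       : -57 0
ADD      : -57
PUSH -1  : -57 -1
EQ       : 0
PUSH 4   : 0 4
POP      : 0
NEG      : 0
POP      : (empty)
PUSH 1   : 1
PUSH -8  : 1 -8
GT       : 1
PUSH -6  : 1 -6
OVER     : 1 -6 1
SWAP     : 1 1 -6
DUP      : 1 1 -6 -6
STORE 2  : 1 1 -6
PUSH -50 : 1 1 -6 -50
ROT      : 1 -6 -50 1
ROT      : 1 -50 1 -6
PUSH 4   : 1 -50 1 -6 4
LOAD 2   : 1 -50 1 -6 4 -6
EQ       : 1 -50 1 -6 0
MUL      : 1 -50 1 0
OVER     : 1 -50 1 0 1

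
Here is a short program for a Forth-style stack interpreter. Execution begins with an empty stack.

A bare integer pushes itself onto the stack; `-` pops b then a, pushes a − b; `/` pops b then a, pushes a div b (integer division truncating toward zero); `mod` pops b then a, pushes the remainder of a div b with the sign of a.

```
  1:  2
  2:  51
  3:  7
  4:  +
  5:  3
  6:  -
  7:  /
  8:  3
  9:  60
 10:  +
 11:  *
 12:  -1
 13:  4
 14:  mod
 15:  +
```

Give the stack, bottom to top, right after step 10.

[0, 63]

2   [2]
51  [2, 51]
7   [2, 51, 7]
+   [2, 58]
3   [2, 58, 3]
-   [2, 55]
/   [0]
3   [0, 3]
60  [0, 3, 60]
+   [0, 63]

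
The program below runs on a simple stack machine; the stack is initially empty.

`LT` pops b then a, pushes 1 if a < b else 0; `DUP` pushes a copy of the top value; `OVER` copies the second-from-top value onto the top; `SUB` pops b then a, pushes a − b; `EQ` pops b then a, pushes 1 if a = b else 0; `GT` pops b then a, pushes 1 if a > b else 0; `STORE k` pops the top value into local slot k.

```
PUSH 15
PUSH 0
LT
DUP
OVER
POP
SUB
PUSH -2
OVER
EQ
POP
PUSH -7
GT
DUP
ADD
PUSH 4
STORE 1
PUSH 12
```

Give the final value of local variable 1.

PUSH 15 → [15]
PUSH 0  → [15, 0]
LT      → [0]
DUP     → [0, 0]
OVER    → [0, 0, 0]
POP     → [0, 0]
SUB     → [0]
PUSH -2 → [0, -2]
OVER    → [0, -2, 0]
EQ      → [0, 0]
POP     → [0]
PUSH -7 → [0, -7]
GT      → [1]
DUP     → [1, 1]
ADD     → [2]
PUSH 4  → [2, 4]
STORE 1 → [2]
PUSH 12 → [2, 12]

4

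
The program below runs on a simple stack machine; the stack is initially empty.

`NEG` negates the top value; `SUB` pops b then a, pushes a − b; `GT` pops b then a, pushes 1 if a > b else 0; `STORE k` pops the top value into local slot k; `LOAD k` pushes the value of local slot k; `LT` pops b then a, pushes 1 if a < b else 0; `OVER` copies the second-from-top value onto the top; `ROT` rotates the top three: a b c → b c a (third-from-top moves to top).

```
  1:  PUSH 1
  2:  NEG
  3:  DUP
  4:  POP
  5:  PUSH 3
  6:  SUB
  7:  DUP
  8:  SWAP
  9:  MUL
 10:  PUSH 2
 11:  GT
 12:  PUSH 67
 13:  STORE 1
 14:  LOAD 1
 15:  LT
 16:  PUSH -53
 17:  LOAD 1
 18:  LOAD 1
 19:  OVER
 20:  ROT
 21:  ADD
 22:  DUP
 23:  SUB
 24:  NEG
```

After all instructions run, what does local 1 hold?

PUSH 1    1
NEG       -1
DUP       -1 -1
POP       -1
PUSH 3    -1 3
SUB       -4
DUP       -4 -4
SWAP      -4 -4
MUL       16
PUSH 2    16 2
GT        1
PUSH 67   1 67
STORE 1   1
LOAD 1    1 67
LT        1
PUSH -53  1 -53
LOAD 1    1 -53 67
LOAD 1    1 -53 67 67
OVER      1 -53 67 67 67
ROT       1 -53 67 67 67
ADD       1 -53 67 134
DUP       1 -53 67 134 134
SUB       1 -53 67 0
NEG       1 -53 67 0

67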